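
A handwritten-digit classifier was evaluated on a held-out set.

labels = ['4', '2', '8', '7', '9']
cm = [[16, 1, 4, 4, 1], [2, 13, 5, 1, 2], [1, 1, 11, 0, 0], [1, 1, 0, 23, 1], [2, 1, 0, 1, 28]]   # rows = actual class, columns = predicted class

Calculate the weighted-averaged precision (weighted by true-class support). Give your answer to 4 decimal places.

0.7689

Per-class precision (TP/(TP+FP)):
  4: TP=16, FP=2+1+1+2=6 → 16/22 = 0.72727
  2: TP=13, FP=1+1+1+1=4 → 13/17 = 0.76471
  8: TP=11, FP=4+5+0+0=9 → 11/20 = 0.55000
  7: TP=23, FP=4+1+0+1=6 → 23/29 = 0.79310
  9: TP=28, FP=1+2+0+1=4 → 28/32 = 0.87500
Weighted-precision = Σ (supportᵢ/N)·precisionᵢ with N=120: (26/120)·0.72727 + (23/120)·0.76471 + (13/120)·0.55000 + (26/120)·0.79310 + (32/120)·0.87500 = 0.7689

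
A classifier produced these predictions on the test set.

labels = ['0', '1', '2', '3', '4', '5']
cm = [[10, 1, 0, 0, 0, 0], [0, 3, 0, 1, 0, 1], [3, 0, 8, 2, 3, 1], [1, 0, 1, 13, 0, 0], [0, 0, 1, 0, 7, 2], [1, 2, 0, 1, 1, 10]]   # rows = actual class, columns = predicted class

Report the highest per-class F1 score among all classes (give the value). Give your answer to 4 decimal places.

0.8125

Per-class F1 score (2·TP/(2·TP+FP+FN)):
  0: TP=10, FP=0+3+1+0+1=5, FN=1+0+0+0+0=1 → 20/26 = 0.76923
  1: TP=3, FP=1+0+0+0+2=3, FN=0+0+1+0+1=2 → 6/11 = 0.54545
  2: TP=8, FP=0+0+1+1+0=2, FN=3+0+2+3+1=9 → 16/27 = 0.59259
  3: TP=13, FP=0+1+2+0+1=4, FN=1+0+1+0+0=2 → 26/32 = 0.81250
  4: TP=7, FP=0+0+3+0+1=4, FN=0+0+1+0+2=3 → 14/21 = 0.66667
  5: TP=10, FP=0+1+1+0+2=4, FN=1+2+0+1+1=5 → 20/29 = 0.68966
Highest is class '3' with F1 score = 0.8125.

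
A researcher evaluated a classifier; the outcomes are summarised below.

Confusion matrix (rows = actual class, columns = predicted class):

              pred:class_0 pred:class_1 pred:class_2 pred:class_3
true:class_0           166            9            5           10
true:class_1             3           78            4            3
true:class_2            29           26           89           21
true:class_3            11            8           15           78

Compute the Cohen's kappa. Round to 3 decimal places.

Observed agreement pₒ = trace/N = 411/555 = 0.7405
Expected agreement pₑ = Σ (rowᵢ·colᵢ)/N² = (190·209 + 88·121 + 165·113 + 112·112)/555² = 0.2647
κ = (pₒ − pₑ)/(1 − pₑ) = (0.7405 − 0.2647)/(1 − 0.2647) = 0.647

0.647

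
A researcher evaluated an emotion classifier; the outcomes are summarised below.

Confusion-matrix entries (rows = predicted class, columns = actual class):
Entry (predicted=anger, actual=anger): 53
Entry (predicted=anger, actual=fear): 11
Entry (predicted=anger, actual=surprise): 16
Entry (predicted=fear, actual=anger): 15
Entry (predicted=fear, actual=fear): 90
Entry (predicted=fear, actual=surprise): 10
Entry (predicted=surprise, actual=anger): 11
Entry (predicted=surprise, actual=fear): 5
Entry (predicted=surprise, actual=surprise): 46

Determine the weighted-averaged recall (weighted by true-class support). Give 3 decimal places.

0.735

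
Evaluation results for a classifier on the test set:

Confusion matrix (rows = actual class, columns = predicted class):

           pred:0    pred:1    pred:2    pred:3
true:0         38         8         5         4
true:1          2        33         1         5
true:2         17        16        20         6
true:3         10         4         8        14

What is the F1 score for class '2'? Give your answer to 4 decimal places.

0.4301

Take TP from the diagonal, FP from the rest of the '2' prediction marginal, FN from the rest of the '2' actual marginal.
F1 score = 2·TP/(2·TP+FP+FN).
2: TP=20, FP=5+1+8=14, FN=17+16+6=39 → 40/93 = 0.43011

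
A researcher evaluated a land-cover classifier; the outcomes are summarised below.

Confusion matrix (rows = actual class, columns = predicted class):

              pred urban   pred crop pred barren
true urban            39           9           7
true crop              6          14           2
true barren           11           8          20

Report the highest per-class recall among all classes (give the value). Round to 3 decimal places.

Per-class recall (TP/(TP+FN)):
  urban: TP=39, FN=9+7=16 → 39/55 = 0.7091
  crop: TP=14, FN=6+2=8 → 14/22 = 0.6364
  barren: TP=20, FN=11+8=19 → 20/39 = 0.5128
Highest is class 'urban' with recall = 0.709.

0.709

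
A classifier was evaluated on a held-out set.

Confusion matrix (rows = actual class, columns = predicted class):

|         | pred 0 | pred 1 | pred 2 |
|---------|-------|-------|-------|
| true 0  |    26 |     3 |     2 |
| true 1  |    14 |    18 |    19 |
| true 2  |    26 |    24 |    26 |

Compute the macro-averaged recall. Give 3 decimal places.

Per-class recall (TP/(TP+FN)):
  0: TP=26, FN=3+2=5 → 26/31 = 0.8387
  1: TP=18, FN=14+19=33 → 18/51 = 0.3529
  2: TP=26, FN=26+24=50 → 26/76 = 0.3421
Macro-recall = mean = (0.8387 + 0.3529 + 0.3421) / 3 = 0.511

0.511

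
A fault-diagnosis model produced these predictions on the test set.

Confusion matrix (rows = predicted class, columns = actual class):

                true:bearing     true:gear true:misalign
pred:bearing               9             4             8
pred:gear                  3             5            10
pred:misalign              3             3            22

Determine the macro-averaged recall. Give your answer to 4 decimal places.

0.5222

Per-class recall (TP/(TP+FN)):
  bearing: TP=9, FN=3+3=6 → 9/15 = 0.60000
  gear: TP=5, FN=4+3=7 → 5/12 = 0.41667
  misalign: TP=22, FN=8+10=18 → 22/40 = 0.55000
Macro-recall = mean = (0.60000 + 0.41667 + 0.55000) / 3 = 0.5222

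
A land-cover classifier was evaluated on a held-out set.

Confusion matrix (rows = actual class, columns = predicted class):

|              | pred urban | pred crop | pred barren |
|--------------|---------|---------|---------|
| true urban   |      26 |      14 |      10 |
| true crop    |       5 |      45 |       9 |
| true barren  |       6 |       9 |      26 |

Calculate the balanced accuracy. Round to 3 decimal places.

Balanced accuracy = mean of per-class recall.
  urban: recall = 26/50 = 0.5200
  crop: recall = 45/59 = 0.7627
  barren: recall = 26/41 = 0.6341
Mean = (0.5200 + 0.7627 + 0.6341) / 3 = 0.639

0.639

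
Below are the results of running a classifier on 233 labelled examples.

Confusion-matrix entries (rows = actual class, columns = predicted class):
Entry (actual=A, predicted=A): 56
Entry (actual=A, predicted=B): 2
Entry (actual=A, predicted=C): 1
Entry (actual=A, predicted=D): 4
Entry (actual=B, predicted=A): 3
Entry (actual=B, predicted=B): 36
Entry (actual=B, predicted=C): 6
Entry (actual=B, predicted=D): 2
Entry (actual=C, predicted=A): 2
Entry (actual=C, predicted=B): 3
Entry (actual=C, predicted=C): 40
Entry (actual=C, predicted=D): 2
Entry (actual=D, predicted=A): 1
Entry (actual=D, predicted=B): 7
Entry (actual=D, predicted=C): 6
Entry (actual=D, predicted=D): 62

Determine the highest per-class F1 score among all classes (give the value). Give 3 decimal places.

0.896

Per-class F1 score (2·TP/(2·TP+FP+FN)):
  A: TP=56, FP=3+2+1=6, FN=2+1+4=7 → 112/125 = 0.8960
  B: TP=36, FP=2+3+7=12, FN=3+6+2=11 → 72/95 = 0.7579
  C: TP=40, FP=1+6+6=13, FN=2+3+2=7 → 80/100 = 0.8000
  D: TP=62, FP=4+2+2=8, FN=1+7+6=14 → 124/146 = 0.8493
Highest is class 'A' with F1 score = 0.896.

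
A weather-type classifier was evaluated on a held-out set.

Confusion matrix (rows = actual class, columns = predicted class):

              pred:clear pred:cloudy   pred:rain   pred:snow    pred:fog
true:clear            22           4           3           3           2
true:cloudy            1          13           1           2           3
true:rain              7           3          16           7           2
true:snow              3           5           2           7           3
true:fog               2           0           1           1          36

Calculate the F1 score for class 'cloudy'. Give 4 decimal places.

0.5778

F1 score = 2·TP/(2·TP+FP+FN).
cloudy: TP=13, FP=4+3+5+0=12, FN=1+1+2+3=7 → 26/45 = 0.57778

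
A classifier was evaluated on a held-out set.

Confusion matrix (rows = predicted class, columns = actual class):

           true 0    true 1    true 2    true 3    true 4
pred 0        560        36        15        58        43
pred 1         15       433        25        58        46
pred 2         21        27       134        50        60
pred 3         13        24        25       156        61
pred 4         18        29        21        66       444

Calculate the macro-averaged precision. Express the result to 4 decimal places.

0.6646

Per-class precision (TP/(TP+FP)):
  0: TP=560, FP=36+15+58+43=152 → 560/712 = 0.78652
  1: TP=433, FP=15+25+58+46=144 → 433/577 = 0.75043
  2: TP=134, FP=21+27+50+60=158 → 134/292 = 0.45890
  3: TP=156, FP=13+24+25+61=123 → 156/279 = 0.55914
  4: TP=444, FP=18+29+21+66=134 → 444/578 = 0.76817
Macro-precision = mean = (0.78652 + 0.75043 + 0.45890 + 0.55914 + 0.76817) / 5 = 0.6646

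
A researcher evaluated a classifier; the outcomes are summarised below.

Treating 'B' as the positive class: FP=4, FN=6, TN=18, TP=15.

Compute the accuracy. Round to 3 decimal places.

0.767

Accuracy = (TP+TN)/N = (15+18)/43 = 0.767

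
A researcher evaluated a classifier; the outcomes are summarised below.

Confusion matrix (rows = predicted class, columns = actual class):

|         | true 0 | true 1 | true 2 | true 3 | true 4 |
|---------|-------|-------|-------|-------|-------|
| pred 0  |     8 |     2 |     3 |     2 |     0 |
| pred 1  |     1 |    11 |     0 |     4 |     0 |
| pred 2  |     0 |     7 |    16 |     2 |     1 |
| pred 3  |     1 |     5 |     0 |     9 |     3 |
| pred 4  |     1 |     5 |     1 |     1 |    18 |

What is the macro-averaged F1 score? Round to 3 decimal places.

Per-class F1 score (2·TP/(2·TP+FP+FN)):
  0: TP=8, FP=2+3+2+0=7, FN=1+0+1+1=3 → 16/26 = 0.6154
  1: TP=11, FP=1+0+4+0=5, FN=2+7+5+5=19 → 22/46 = 0.4783
  2: TP=16, FP=0+7+2+1=10, FN=3+0+0+1=4 → 32/46 = 0.6957
  3: TP=9, FP=1+5+0+3=9, FN=2+4+2+1=9 → 18/36 = 0.5000
  4: TP=18, FP=1+5+1+1=8, FN=0+0+1+3=4 → 36/48 = 0.7500
Macro-F1 score = mean = (0.6154 + 0.4783 + 0.6957 + 0.5000 + 0.7500) / 5 = 0.608

0.608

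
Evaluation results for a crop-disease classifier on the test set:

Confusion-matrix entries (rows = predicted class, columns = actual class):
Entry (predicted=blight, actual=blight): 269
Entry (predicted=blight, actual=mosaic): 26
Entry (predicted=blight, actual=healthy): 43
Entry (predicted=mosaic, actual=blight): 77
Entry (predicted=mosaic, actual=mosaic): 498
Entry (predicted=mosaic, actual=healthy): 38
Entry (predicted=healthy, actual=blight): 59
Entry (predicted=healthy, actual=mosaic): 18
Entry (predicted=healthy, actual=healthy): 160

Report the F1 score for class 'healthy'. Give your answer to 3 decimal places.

One-vs-rest for 'healthy': TP = diagonal; FP = other classes predicted 'healthy'; FN = 'healthy' predicted as other.
F1 score = 2·TP/(2·TP+FP+FN).
healthy: TP=160, FP=59+18=77, FN=43+38=81 → 320/478 = 0.6695

0.669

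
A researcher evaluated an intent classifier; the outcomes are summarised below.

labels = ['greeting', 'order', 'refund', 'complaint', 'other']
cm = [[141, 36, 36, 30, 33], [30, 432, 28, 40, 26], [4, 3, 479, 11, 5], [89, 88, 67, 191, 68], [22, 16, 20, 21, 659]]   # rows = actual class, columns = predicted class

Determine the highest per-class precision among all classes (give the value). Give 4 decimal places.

0.8331

Per-class precision (TP/(TP+FP)):
  greeting: TP=141, FP=30+4+89+22=145 → 141/286 = 0.49301
  order: TP=432, FP=36+3+88+16=143 → 432/575 = 0.75130
  refund: TP=479, FP=36+28+67+20=151 → 479/630 = 0.76032
  complaint: TP=191, FP=30+40+11+21=102 → 191/293 = 0.65188
  other: TP=659, FP=33+26+5+68=132 → 659/791 = 0.83312
Highest is class 'other' with precision = 0.8331.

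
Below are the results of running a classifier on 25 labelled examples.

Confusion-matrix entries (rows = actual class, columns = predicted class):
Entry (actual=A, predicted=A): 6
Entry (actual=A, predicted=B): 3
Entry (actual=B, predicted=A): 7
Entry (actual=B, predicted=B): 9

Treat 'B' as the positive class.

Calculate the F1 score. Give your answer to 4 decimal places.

Precision = TP/(TP+FP) = 9/12 = 0.7500
Recall = TP/(TP+FN) = 9/16 = 0.5625
F1 = 2·TP/(2·TP+FP+FN) = 18/28 = 0.6429

0.6429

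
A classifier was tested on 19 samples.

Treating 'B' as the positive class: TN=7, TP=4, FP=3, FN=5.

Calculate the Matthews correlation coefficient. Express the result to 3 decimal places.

0.150

MCC = (TP·TN − FP·FN) / √((TP+FP)(TP+FN)(TN+FP)(TN+FN))
Numerator = 4·7 − 3·5 = 13
Denominator = √(7·9·10·12) = √7560 = 86.9483
MCC = 13 / 86.9483 = 0.150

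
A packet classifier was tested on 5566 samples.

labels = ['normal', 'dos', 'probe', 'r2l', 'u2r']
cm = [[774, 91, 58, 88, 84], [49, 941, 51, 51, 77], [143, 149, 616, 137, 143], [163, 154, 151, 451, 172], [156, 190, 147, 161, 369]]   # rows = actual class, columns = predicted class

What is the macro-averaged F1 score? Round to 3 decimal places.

0.551

Per-class F1 score (2·TP/(2·TP+FP+FN)):
  normal: TP=774, FP=49+143+163+156=511, FN=91+58+88+84=321 → 1548/2380 = 0.6504
  dos: TP=941, FP=91+149+154+190=584, FN=49+51+51+77=228 → 1882/2694 = 0.6986
  probe: TP=616, FP=58+51+151+147=407, FN=143+149+137+143=572 → 1232/2211 = 0.5572
  r2l: TP=451, FP=88+51+137+161=437, FN=163+154+151+172=640 → 902/1979 = 0.4558
  u2r: TP=369, FP=84+77+143+172=476, FN=156+190+147+161=654 → 738/1868 = 0.3951
Macro-F1 score = mean = (0.6504 + 0.6986 + 0.5572 + 0.4558 + 0.3951) / 5 = 0.551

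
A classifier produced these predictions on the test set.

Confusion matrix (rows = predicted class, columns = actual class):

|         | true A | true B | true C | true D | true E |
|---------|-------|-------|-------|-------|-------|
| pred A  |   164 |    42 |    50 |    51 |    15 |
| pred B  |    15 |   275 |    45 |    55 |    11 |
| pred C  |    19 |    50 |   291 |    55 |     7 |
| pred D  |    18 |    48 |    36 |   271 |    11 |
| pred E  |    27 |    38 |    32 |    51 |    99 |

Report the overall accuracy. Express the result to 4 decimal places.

0.6194

Accuracy = trace / total = (164+275+291+271+99=1100) / 1776 = 1100/1776 = 0.6194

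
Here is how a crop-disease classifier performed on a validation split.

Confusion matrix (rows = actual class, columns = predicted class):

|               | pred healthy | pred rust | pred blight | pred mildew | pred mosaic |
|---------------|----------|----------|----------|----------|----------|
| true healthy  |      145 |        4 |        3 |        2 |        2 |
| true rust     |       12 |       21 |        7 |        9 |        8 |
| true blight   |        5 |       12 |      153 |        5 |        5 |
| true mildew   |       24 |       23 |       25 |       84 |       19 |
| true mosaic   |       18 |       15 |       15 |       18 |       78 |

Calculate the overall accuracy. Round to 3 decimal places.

0.676

Accuracy = trace / total = (145+21+153+84+78=481) / 712 = 481/712 = 0.676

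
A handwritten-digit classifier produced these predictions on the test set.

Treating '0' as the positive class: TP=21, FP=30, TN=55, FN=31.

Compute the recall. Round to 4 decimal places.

0.4038

Recall = TP/(TP+FN) = 21/(21+31) = 21/52 = 0.4038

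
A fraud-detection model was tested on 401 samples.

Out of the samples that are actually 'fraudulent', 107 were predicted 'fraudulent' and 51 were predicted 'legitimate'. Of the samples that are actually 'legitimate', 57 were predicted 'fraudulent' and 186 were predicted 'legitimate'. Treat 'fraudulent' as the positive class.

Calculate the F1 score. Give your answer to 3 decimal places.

0.665

Precision = TP/(TP+FP) = 107/164 = 0.6524
Recall = TP/(TP+FN) = 107/158 = 0.6772
F1 = 2·TP/(2·TP+FP+FN) = 214/322 = 0.665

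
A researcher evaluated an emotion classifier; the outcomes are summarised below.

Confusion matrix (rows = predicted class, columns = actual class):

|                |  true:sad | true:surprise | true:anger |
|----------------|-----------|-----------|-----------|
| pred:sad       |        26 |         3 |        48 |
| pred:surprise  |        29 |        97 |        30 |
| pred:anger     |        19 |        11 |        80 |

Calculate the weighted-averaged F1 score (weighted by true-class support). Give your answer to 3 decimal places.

Per-class F1 score (2·TP/(2·TP+FP+FN)):
  sad: TP=26, FP=3+48=51, FN=29+19=48 → 52/151 = 0.3444
  surprise: TP=97, FP=29+30=59, FN=3+11=14 → 194/267 = 0.7266
  anger: TP=80, FP=19+11=30, FN=48+30=78 → 160/268 = 0.5970
Weighted-F1 score = Σ (supportᵢ/N)·F1 scoreᵢ with N=343: (74/343)·0.3444 + (111/343)·0.7266 + (158/343)·0.5970 = 0.584

0.584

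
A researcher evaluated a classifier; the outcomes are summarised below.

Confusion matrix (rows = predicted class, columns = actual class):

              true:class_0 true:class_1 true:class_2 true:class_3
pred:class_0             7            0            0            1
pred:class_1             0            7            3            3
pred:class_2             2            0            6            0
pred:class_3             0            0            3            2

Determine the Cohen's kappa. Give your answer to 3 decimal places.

Observed agreement pₒ = trace/N = 22/34 = 0.6471
Expected agreement pₑ = Σ (rowᵢ·colᵢ)/N² = (9·8 + 7·13 + 12·8 + 6·5)/34² = 0.2500
κ = (pₒ − pₑ)/(1 − pₑ) = (0.6471 − 0.2500)/(1 − 0.2500) = 0.529

0.529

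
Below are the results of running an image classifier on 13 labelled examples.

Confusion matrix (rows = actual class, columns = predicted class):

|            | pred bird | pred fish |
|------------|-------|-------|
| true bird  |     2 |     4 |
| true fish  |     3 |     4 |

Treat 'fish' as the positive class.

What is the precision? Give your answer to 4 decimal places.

0.5000

Precision = TP/(TP+FP) = 4/(4+4) = 4/8 = 0.5000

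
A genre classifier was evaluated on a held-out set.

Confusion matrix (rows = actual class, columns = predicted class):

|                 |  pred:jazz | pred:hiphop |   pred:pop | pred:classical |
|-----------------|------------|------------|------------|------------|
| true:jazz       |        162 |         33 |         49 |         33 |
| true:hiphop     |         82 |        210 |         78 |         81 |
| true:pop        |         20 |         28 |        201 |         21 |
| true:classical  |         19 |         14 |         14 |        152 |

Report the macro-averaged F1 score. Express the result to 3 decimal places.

Per-class F1 score (2·TP/(2·TP+FP+FN)):
  jazz: TP=162, FP=82+20+19=121, FN=33+49+33=115 → 324/560 = 0.5786
  hiphop: TP=210, FP=33+28+14=75, FN=82+78+81=241 → 420/736 = 0.5707
  pop: TP=201, FP=49+78+14=141, FN=20+28+21=69 → 402/612 = 0.6569
  classical: TP=152, FP=33+81+21=135, FN=19+14+14=47 → 304/486 = 0.6255
Macro-F1 score = mean = (0.5786 + 0.5707 + 0.6569 + 0.6255) / 4 = 0.608

0.608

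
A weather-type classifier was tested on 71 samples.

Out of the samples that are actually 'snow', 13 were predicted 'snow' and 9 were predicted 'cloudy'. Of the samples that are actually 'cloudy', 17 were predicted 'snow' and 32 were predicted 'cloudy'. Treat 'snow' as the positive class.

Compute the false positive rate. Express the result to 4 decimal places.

0.3469

FPR = FP/(FP+TN) = 17/(17+32) = 0.3469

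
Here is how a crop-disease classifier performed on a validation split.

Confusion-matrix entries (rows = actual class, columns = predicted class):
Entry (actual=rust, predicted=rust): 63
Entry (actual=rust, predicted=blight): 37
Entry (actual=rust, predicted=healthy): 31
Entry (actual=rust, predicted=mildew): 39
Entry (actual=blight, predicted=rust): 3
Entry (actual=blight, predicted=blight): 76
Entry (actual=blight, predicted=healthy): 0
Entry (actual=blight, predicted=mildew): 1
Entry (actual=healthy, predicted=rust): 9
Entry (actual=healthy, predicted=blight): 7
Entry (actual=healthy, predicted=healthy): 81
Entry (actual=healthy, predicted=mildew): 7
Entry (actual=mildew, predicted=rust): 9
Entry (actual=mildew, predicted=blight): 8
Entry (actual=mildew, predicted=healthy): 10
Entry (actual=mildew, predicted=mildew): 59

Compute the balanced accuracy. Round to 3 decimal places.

Balanced accuracy = mean of per-class recall.
  rust: recall = 63/170 = 0.3706
  blight: recall = 76/80 = 0.9500
  healthy: recall = 81/104 = 0.7788
  mildew: recall = 59/86 = 0.6860
Mean = (0.3706 + 0.9500 + 0.7788 + 0.6860) / 4 = 0.696

0.696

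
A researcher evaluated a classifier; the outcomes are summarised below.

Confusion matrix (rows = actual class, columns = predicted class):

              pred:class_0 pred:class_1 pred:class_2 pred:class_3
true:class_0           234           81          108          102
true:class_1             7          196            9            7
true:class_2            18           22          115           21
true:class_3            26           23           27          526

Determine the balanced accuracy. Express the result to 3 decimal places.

Balanced accuracy = mean of per-class recall.
  class_0: recall = 234/525 = 0.4457
  class_1: recall = 196/219 = 0.8950
  class_2: recall = 115/176 = 0.6534
  class_3: recall = 526/602 = 0.8738
Mean = (0.4457 + 0.8950 + 0.6534 + 0.8738) / 4 = 0.717

0.717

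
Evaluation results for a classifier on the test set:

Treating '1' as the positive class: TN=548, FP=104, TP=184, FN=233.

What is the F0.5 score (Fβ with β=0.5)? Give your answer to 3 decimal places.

0.586

Fβ = (1+β²)·TP / ((1+β²)·TP + β²·FN + FP), with β²=1/4
= 1.25·184 / (1.25·184 + 0.25·233 + 104) = 0.586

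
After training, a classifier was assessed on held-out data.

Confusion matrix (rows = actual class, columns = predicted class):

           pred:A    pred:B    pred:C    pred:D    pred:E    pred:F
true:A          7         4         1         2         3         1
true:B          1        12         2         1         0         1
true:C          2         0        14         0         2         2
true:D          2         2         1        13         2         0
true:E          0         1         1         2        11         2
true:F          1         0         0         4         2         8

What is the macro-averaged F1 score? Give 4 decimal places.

0.6003

Per-class F1 score (2·TP/(2·TP+FP+FN)):
  A: TP=7, FP=1+2+2+0+1=6, FN=4+1+2+3+1=11 → 14/31 = 0.45161
  B: TP=12, FP=4+0+2+1+0=7, FN=1+2+1+0+1=5 → 24/36 = 0.66667
  C: TP=14, FP=1+2+1+1+0=5, FN=2+0+0+2+2=6 → 28/39 = 0.71795
  D: TP=13, FP=2+1+0+2+4=9, FN=2+2+1+2+0=7 → 26/42 = 0.61905
  E: TP=11, FP=3+0+2+2+2=9, FN=0+1+1+2+2=6 → 22/37 = 0.59459
  F: TP=8, FP=1+1+2+0+2=6, FN=1+0+0+4+2=7 → 16/29 = 0.55172
Macro-F1 score = mean = (0.45161 + 0.66667 + 0.71795 + 0.61905 + 0.59459 + 0.55172) / 6 = 0.6003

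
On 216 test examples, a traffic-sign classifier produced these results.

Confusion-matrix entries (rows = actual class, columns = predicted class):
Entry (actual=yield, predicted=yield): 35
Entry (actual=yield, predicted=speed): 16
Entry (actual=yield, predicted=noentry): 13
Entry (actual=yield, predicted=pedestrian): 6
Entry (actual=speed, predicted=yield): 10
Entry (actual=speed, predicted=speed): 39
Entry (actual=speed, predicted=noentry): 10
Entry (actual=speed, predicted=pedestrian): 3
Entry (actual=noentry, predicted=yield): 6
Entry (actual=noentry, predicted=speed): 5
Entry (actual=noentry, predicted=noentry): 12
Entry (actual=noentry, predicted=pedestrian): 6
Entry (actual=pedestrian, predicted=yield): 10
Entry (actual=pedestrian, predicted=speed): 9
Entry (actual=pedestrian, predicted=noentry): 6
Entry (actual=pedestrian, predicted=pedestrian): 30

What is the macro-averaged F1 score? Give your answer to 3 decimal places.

0.518

Per-class F1 score (2·TP/(2·TP+FP+FN)):
  yield: TP=35, FP=10+6+10=26, FN=16+13+6=35 → 70/131 = 0.5344
  speed: TP=39, FP=16+5+9=30, FN=10+10+3=23 → 78/131 = 0.5954
  noentry: TP=12, FP=13+10+6=29, FN=6+5+6=17 → 24/70 = 0.3429
  pedestrian: TP=30, FP=6+3+6=15, FN=10+9+6=25 → 60/100 = 0.6000
Macro-F1 score = mean = (0.5344 + 0.5954 + 0.3429 + 0.6000) / 4 = 0.518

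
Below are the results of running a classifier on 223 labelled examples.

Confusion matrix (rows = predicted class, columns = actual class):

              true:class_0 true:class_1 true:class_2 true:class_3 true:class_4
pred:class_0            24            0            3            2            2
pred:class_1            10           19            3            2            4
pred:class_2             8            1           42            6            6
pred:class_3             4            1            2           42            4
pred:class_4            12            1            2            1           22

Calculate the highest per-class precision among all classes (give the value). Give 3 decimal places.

0.792

Per-class precision (TP/(TP+FP)):
  class_0: TP=24, FP=0+3+2+2=7 → 24/31 = 0.7742
  class_1: TP=19, FP=10+3+2+4=19 → 19/38 = 0.5000
  class_2: TP=42, FP=8+1+6+6=21 → 42/63 = 0.6667
  class_3: TP=42, FP=4+1+2+4=11 → 42/53 = 0.7925
  class_4: TP=22, FP=12+1+2+1=16 → 22/38 = 0.5789
Highest is class 'class_3' with precision = 0.792.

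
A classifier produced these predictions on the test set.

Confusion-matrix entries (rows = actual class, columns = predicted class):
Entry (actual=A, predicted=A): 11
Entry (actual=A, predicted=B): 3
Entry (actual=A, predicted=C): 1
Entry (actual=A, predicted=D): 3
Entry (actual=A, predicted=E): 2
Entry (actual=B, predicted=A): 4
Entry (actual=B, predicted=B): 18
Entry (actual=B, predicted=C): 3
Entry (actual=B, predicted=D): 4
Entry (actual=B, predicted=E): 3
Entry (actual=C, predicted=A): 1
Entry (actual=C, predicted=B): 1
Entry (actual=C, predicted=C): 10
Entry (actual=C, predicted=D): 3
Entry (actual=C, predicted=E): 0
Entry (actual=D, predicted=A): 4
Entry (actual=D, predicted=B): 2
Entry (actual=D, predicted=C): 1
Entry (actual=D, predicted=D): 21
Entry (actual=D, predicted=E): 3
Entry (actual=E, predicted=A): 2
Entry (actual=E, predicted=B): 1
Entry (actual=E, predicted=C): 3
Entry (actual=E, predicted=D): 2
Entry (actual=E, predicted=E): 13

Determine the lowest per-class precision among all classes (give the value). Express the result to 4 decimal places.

0.5000

Per-class precision (TP/(TP+FP)):
  A: TP=11, FP=4+1+4+2=11 → 11/22 = 0.50000
  B: TP=18, FP=3+1+2+1=7 → 18/25 = 0.72000
  C: TP=10, FP=1+3+1+3=8 → 10/18 = 0.55556
  D: TP=21, FP=3+4+3+2=12 → 21/33 = 0.63636
  E: TP=13, FP=2+3+0+3=8 → 13/21 = 0.61905
Lowest is class 'A' with precision = 0.5000.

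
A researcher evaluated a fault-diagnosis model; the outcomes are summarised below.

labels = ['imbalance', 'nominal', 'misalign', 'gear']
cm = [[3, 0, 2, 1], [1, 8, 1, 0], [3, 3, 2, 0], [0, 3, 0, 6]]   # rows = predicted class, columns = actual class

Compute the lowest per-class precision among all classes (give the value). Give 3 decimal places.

Per-class precision (TP/(TP+FP)):
  imbalance: TP=3, FP=0+2+1=3 → 3/6 = 0.5000
  nominal: TP=8, FP=1+1+0=2 → 8/10 = 0.8000
  misalign: TP=2, FP=3+3+0=6 → 2/8 = 0.2500
  gear: TP=6, FP=0+3+0=3 → 6/9 = 0.6667
Lowest is class 'misalign' with precision = 0.250.

0.250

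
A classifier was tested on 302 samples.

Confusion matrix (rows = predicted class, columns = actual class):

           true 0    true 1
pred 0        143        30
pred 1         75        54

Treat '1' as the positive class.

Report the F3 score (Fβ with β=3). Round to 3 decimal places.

0.610

Fβ = (1+β²)·TP / ((1+β²)·TP + β²·FN + FP), with β²=9
= 10·54 / (10·54 + 9·30 + 75) = 0.610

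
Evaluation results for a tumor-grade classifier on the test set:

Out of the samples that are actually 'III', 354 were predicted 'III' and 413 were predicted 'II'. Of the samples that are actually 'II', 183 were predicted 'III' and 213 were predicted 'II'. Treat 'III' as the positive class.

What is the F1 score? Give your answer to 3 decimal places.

Precision = TP/(TP+FP) = 354/537 = 0.6592
Recall = TP/(TP+FN) = 354/767 = 0.4615
F1 = 2·TP/(2·TP+FP+FN) = 708/1304 = 0.543

0.543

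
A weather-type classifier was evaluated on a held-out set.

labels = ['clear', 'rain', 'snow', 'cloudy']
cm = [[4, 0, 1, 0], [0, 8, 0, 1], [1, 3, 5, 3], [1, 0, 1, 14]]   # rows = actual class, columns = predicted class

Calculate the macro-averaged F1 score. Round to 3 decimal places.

Per-class F1 score (2·TP/(2·TP+FP+FN)):
  clear: TP=4, FP=0+1+1=2, FN=0+1+0=1 → 8/11 = 0.7273
  rain: TP=8, FP=0+3+0=3, FN=0+0+1=1 → 16/20 = 0.8000
  snow: TP=5, FP=1+0+1=2, FN=1+3+3=7 → 10/19 = 0.5263
  cloudy: TP=14, FP=0+1+3=4, FN=1+0+1=2 → 28/34 = 0.8235
Macro-F1 score = mean = (0.7273 + 0.8000 + 0.5263 + 0.8235) / 4 = 0.719

0.719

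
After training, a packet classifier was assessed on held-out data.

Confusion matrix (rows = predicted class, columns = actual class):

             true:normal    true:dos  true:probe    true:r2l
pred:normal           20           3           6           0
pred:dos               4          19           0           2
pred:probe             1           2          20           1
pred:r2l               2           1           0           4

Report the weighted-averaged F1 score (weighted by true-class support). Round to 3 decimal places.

0.742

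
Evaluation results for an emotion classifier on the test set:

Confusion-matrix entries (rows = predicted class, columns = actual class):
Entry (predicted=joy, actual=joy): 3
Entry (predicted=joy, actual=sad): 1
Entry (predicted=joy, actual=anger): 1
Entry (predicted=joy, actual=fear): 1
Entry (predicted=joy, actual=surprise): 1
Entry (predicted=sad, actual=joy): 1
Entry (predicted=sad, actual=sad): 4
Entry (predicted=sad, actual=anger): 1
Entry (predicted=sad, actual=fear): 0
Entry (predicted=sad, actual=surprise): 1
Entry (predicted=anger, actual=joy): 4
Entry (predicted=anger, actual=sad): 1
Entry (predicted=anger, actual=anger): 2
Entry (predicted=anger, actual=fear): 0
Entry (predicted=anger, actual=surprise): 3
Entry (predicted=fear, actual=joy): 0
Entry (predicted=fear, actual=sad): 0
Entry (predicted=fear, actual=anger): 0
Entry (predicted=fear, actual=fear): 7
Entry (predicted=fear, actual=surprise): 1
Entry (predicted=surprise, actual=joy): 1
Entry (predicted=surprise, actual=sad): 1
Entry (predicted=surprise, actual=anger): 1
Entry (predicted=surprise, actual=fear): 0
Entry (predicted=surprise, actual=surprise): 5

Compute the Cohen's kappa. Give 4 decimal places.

0.4090

Observed agreement pₒ = trace/N = 21/40 = 0.52500
Expected agreement pₑ = Σ (rowᵢ·colᵢ)/N² = (9·7 + 7·7 + 5·10 + 8·8 + 11·8)/40² = 0.19625
κ = (pₒ − pₑ)/(1 − pₑ) = (0.52500 − 0.19625)/(1 − 0.19625) = 0.4090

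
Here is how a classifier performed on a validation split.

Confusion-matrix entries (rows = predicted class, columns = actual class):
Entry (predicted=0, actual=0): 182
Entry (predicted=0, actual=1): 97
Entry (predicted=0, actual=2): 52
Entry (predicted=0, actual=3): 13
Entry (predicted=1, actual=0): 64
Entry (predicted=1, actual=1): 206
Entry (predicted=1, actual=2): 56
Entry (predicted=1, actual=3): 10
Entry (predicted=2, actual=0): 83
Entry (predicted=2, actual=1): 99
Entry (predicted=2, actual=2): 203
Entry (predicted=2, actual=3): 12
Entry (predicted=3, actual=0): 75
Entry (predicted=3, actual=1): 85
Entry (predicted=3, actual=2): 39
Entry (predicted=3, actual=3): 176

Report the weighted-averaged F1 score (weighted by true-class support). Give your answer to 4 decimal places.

0.5216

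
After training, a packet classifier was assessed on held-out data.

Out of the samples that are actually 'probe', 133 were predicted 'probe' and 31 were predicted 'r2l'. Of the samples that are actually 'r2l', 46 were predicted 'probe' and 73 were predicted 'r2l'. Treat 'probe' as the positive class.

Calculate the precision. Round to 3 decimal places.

Precision = TP/(TP+FP) = 133/(133+46) = 133/179 = 0.743

0.743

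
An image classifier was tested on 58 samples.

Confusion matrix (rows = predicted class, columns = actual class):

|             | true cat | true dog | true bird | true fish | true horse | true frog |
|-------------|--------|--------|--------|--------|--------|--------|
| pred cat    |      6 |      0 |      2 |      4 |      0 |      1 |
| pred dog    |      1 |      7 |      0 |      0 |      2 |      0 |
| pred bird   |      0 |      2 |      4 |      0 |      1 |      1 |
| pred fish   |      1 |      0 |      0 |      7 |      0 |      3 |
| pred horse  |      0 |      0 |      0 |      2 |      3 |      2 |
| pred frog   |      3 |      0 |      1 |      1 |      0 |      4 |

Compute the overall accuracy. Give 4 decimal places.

Accuracy = trace / total = (6+7+4+7+3+4=31) / 58 = 31/58 = 0.5345

0.5345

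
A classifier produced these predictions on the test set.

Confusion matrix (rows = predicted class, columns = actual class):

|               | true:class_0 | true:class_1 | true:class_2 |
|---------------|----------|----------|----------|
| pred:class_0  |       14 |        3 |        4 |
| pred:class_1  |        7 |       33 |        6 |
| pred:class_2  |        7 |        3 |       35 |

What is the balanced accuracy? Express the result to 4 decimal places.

Balanced accuracy = mean of per-class recall.
  class_0: recall = 14/28 = 0.50000
  class_1: recall = 33/39 = 0.84615
  class_2: recall = 35/45 = 0.77778
Mean = (0.50000 + 0.84615 + 0.77778) / 3 = 0.7080

0.7080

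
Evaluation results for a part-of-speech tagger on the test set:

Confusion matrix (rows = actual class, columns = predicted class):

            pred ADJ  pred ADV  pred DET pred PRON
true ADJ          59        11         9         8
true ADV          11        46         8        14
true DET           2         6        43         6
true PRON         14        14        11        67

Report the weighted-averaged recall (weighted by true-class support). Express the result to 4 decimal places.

0.6535

Per-class recall (TP/(TP+FN)):
  ADJ: TP=59, FN=11+9+8=28 → 59/87 = 0.67816
  ADV: TP=46, FN=11+8+14=33 → 46/79 = 0.58228
  DET: TP=43, FN=2+6+6=14 → 43/57 = 0.75439
  PRON: TP=67, FN=14+14+11=39 → 67/106 = 0.63208
Weighted-recall = Σ (supportᵢ/N)·recallᵢ with N=329: (87/329)·0.67816 + (79/329)·0.58228 + (57/329)·0.75439 + (106/329)·0.63208 = 0.6535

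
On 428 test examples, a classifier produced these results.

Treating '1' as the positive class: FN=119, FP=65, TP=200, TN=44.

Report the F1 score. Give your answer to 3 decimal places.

0.685

Precision = TP/(TP+FP) = 200/265 = 0.7547
Recall = TP/(TP+FN) = 200/319 = 0.6270
F1 = 2·TP/(2·TP+FP+FN) = 400/584 = 0.685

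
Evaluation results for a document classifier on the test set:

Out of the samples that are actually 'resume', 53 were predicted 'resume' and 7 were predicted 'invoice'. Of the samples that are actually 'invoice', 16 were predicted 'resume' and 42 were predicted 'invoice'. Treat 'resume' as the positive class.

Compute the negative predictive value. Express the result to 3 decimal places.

0.857

NPV = TN/(TN+FN) = 42/(42+7) = 0.857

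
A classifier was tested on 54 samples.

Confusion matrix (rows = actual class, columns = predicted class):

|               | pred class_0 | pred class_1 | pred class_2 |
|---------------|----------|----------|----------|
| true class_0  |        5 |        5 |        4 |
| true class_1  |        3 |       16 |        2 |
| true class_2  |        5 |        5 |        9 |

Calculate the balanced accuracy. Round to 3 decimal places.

0.531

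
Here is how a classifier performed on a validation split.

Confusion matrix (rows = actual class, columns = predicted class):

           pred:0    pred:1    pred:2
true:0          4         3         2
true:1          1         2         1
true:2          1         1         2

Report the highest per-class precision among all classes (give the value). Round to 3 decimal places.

0.667

Per-class precision (TP/(TP+FP)):
  0: TP=4, FP=1+1=2 → 4/6 = 0.6667
  1: TP=2, FP=3+1=4 → 2/6 = 0.3333
  2: TP=2, FP=2+1=3 → 2/5 = 0.4000
Highest is class '0' with precision = 0.667.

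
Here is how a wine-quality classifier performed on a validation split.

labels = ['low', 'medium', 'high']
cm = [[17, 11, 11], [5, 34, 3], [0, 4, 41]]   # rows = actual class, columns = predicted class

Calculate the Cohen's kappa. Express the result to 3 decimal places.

Observed agreement pₒ = trace/N = 92/126 = 0.7302
Expected agreement pₑ = Σ (rowᵢ·colᵢ)/N² = (39·22 + 42·49 + 45·55)/126² = 0.3396
κ = (pₒ − pₑ)/(1 − pₑ) = (0.7302 − 0.3396)/(1 − 0.3396) = 0.591

0.591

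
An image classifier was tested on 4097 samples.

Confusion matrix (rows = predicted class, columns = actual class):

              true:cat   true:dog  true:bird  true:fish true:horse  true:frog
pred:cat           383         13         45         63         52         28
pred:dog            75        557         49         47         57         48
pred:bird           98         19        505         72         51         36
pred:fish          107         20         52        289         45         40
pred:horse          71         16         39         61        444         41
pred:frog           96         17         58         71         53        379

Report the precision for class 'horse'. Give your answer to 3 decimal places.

0.661

precision = TP/(TP+FP).
horse: TP=444, FP=71+16+39+61+41=228 → 444/672 = 0.6607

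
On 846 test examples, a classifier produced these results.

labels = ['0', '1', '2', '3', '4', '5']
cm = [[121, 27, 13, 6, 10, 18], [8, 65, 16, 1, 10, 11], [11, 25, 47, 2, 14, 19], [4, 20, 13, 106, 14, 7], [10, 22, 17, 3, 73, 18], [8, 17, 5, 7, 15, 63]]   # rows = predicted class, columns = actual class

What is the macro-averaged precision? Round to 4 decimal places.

0.5515

Per-class precision (TP/(TP+FP)):
  0: TP=121, FP=27+13+6+10+18=74 → 121/195 = 0.62051
  1: TP=65, FP=8+16+1+10+11=46 → 65/111 = 0.58559
  2: TP=47, FP=11+25+2+14+19=71 → 47/118 = 0.39831
  3: TP=106, FP=4+20+13+14+7=58 → 106/164 = 0.64634
  4: TP=73, FP=10+22+17+3+18=70 → 73/143 = 0.51049
  5: TP=63, FP=8+17+5+7+15=52 → 63/115 = 0.54783
Macro-precision = mean = (0.62051 + 0.58559 + 0.39831 + 0.64634 + 0.51049 + 0.54783) / 6 = 0.5515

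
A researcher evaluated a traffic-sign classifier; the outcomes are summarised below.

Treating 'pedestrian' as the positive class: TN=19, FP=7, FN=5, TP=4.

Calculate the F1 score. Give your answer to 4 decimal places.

0.4000

Precision = TP/(TP+FP) = 4/11 = 0.3636
Recall = TP/(TP+FN) = 4/9 = 0.4444
F1 = 2·TP/(2·TP+FP+FN) = 8/20 = 0.4000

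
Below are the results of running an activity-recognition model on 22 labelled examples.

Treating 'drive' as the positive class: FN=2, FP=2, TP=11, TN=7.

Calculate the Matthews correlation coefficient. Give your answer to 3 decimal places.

0.624

MCC = (TP·TN − FP·FN) / √((TP+FP)(TP+FN)(TN+FP)(TN+FN))
Numerator = 11·7 − 2·2 = 73
Denominator = √(13·13·9·9) = √13689 = 117.0000
MCC = 73 / 117.0000 = 0.624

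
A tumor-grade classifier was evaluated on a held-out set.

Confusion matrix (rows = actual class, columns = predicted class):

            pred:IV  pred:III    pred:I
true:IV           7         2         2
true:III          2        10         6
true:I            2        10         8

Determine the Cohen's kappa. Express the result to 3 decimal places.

0.248

Observed agreement pₒ = trace/N = 25/49 = 0.5102
Expected agreement pₑ = Σ (rowᵢ·colᵢ)/N² = (11·11 + 18·22 + 20·16)/49² = 0.3486
κ = (pₒ − pₑ)/(1 − pₑ) = (0.5102 − 0.3486)/(1 − 0.3486) = 0.248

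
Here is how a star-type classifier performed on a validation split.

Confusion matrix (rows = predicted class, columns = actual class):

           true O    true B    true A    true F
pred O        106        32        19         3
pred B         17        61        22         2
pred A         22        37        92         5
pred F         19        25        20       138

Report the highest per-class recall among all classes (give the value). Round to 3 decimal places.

Per-class recall (TP/(TP+FN)):
  O: TP=106, FN=17+22+19=58 → 106/164 = 0.6463
  B: TP=61, FN=32+37+25=94 → 61/155 = 0.3935
  A: TP=92, FN=19+22+20=61 → 92/153 = 0.6013
  F: TP=138, FN=3+2+5=10 → 138/148 = 0.9324
Highest is class 'F' with recall = 0.932.

0.932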